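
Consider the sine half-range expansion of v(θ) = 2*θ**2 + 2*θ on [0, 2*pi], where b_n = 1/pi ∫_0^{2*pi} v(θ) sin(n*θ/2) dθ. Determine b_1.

-64/pi + 8 + 16*pi

b_1 = 1/pi ∫_0^{2*pi} (2*θ**2 + 2*θ) sin(θ/2) dθ.
Integrating by parts twice (tabular method), an antiderivative of (2*θ**2 + 2*θ) sin(θ/2) is -4*θ**2*cos(θ/2) + 16*θ*sin(θ/2) - 4*θ*cos(θ/2) + 8*sin(θ/2) + 32*cos(θ/2); evaluating from 0 to 2*pi: ∫_{0}^{2*pi} (2*θ**2 + 2*θ) sin(θ/2) dθ = (-32 + 8*pi + 16*pi**2) - (32) = -64 + 8*pi + 16*pi**2.
Hence b_1 = (1/pi)·(-64 + 8*pi + 16*pi**2) = -64/pi + 8 + 16*pi.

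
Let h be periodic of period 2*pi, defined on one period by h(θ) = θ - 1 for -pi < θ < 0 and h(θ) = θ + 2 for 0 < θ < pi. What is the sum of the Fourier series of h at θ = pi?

1/2

θ = pi differs from θ = -pi by 1 full period(s), and the series is 2*pi-periodic.
At θ = -pi the one-sided limits are h(-pi^-) = 2 + pi and h(-pi^+) = -pi - 1.
By Dirichlet's theorem the series converges to their average, [(2 + pi) + (-pi - 1)]/2 = 1/2.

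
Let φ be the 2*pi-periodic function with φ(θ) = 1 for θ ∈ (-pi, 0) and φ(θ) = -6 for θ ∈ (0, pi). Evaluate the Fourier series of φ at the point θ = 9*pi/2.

θ = 9*pi/2 differs from θ = pi/2 by 2 full period(s), and the series is 2*pi-periodic.
φ is continuous at θ = pi/2 with value -6, so the series converges to -6 there.

-6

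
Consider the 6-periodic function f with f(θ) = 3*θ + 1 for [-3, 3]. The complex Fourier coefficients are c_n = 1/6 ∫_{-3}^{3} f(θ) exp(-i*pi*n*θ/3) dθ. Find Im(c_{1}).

Since f is real-valued, Im(c_{1}) = -1/6 ∫_{-3}^{3} f(θ) sin(pi*θ/3) dθ = -b_{1}/2.
Integrating by parts (boundary term plus one more integral), an antiderivative of (3*θ + 1) sin(pi*θ/3) is -9*θ*cos(pi*θ/3)/pi + 27*sin(pi*θ/3)/pi**2 - 3*cos(pi*θ/3)/pi; evaluating from -3 to 3: ∫_{-3}^{3} (3*θ + 1) sin(pi*θ/3) dθ = (30/pi) - (-24/pi) = 54/pi.
Hence Im(c_{1}) = (-1/6)·(54/pi) = -9/pi.

-9/pi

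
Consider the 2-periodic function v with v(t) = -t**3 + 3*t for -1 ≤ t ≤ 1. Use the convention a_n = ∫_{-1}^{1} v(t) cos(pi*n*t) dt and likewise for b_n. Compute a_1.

0

a_1 = ∫_{-1}^{1} v(t) cos(pi*t) dt.
v is odd and cos(pi*t) is even, so the integrand is odd over a symmetric interval and the integral vanishes.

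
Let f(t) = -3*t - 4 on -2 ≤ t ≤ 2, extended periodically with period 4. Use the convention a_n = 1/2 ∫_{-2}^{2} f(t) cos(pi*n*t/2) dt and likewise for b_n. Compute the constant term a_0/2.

-4

a_0 = 1/2 ∫_{-2}^{2} f(t) dt = 1/2 · (-16) = -8.
So the constant term a_0/2 = -4.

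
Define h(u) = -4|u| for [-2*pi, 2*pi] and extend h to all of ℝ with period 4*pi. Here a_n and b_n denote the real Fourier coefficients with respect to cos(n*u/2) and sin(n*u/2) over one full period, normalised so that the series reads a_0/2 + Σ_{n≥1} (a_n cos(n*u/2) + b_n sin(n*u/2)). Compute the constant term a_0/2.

a_0 = (1/(2*pi)) ∫_{-2*pi}^{2*pi} h(u) du = (1/(2*pi)) · (-16*pi**2) = -8*pi.
So the constant term a_0/2 = -4*pi.

-4*pi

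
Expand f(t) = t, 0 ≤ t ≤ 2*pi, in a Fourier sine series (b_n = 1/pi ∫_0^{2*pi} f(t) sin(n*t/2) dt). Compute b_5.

4/5

b_5 = 1/pi ∫_0^{2*pi} (t) sin(5*t/2) dt.
Integrating by parts (boundary term plus one more integral), an antiderivative of (t) sin(5*t/2) is -2*t*cos(5*t/2)/5 + 4*sin(5*t/2)/25; evaluating from 0 to 2*pi: ∫_{0}^{2*pi} (t) sin(5*t/2) dt = (4*pi/5) - (0) = 4*pi/5.
Hence b_5 = (1/pi)·(4*pi/5) = 4/5.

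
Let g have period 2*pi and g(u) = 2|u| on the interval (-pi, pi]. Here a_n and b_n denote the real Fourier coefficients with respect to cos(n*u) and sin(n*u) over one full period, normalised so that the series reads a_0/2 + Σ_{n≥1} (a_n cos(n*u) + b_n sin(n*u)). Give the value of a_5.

-8/(25*pi)

a_5 = 1/pi ∫_{-pi}^{pi} g(u) cos(5*u) du.
g is even and cos(5*u) is even, so the integrand is even and a_5 = 2/pi ∫_0^{pi} g(u) cos(5*u) du.
Integrating by parts (boundary term plus one more integral), an antiderivative of (2*u) cos(5*u) is 2*u*sin(5*u)/5 + 2*cos(5*u)/25; evaluating from 0 to pi: ∫_{0}^{pi} (2*u) cos(5*u) du = (-2/25) - (2/25) = -4/25.
Hence a_5 = (2/pi)·(-4/25) = -8/(25*pi).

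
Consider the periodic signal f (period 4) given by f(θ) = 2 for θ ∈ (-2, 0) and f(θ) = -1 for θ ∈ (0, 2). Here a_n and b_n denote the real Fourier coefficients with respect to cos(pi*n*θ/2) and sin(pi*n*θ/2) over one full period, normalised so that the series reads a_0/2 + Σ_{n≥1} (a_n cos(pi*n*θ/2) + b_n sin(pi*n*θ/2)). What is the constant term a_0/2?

1/2

a_0 = 1/2 ∫_{-2}^{2} f(θ) dθ = 1/2 · (2) = 1.
So the constant term a_0/2 = 1/2.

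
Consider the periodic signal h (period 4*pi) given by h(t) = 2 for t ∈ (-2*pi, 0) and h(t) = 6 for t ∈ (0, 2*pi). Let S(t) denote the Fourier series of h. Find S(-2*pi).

t = -2*pi differs from t = 2*pi by -1 full period(s), and the series is 4*pi-periodic.
At t = 2*pi the one-sided limits are h(2*pi^-) = 6 and h(2*pi^+) = 2.
By Dirichlet's theorem the series converges to their average, [(6) + (2)]/2 = 4.

4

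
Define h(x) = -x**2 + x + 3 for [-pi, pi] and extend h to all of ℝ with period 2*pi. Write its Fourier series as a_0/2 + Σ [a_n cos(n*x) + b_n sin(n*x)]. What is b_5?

b_5 = 1/pi ∫_{-pi}^{pi} h(x) sin(5*x) dx.
Integrating by parts twice (tabular method), an antiderivative of (-x**2 + x + 3) sin(5*x) is x**2*cos(5*x)/5 - 2*x*sin(5*x)/25 - x*cos(5*x)/5 + sin(5*x)/25 - 77*cos(5*x)/125; evaluating from -pi to pi: ∫_{-pi}^{pi} (-x**2 + x + 3) sin(5*x) dx = (-pi**2/5 + 77/125 + pi/5) - (-pi**2/5 - pi/5 + 77/125) = 2*pi/5.
Hence b_5 = (1/pi)·(2*pi/5) = 2/5.

2/5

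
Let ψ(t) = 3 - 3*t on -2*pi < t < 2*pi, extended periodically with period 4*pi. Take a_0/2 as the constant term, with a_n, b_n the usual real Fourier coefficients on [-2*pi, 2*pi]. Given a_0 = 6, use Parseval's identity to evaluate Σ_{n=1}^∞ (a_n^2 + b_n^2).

Parseval: a_0^2/2 + Σ_{n≥1} (a_n^2+b_n^2) = (1/(2*pi)) ∫_{-2*pi}^{2*pi} ψ(t)^2 dt = 18 + 24*pi**2.
Subtract a_0^2/2 = 18: Σ (a_n^2+b_n^2) = 24*pi**2.

24*pi**2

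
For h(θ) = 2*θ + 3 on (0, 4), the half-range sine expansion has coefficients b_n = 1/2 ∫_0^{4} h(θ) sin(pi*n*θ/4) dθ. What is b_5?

b_5 = 1/2 ∫_0^{4} (2*θ + 3) sin(5*pi*θ/4) dθ.
Integrating by parts (boundary term plus one more integral), an antiderivative of (2*θ + 3) sin(5*pi*θ/4) is -8*θ*cos(5*pi*θ/4)/(5*pi) + 32*sin(5*pi*θ/4)/(25*pi**2) - 12*cos(5*pi*θ/4)/(5*pi); evaluating from 0 to 4: ∫_{0}^{4} (2*θ + 3) sin(5*pi*θ/4) dθ = (44/(5*pi)) - (-12/(5*pi)) = 56/(5*pi).
Hence b_5 = (1/2)·(56/(5*pi)) = 28/(5*pi).

28/(5*pi)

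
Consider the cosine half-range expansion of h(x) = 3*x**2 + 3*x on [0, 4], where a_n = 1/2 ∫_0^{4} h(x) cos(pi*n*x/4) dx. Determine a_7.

-240/(49*pi**2)

a_7 = 1/2 ∫_0^{4} (3*x**2 + 3*x) cos(7*pi*x/4) dx.
Integrating by parts twice (tabular method), an antiderivative of (3*x**2 + 3*x) cos(7*pi*x/4) is 12*x**2*sin(7*pi*x/4)/(7*pi) + 12*x*sin(7*pi*x/4)/(7*pi) + 96*x*cos(7*pi*x/4)/(49*pi**2) - 384*sin(7*pi*x/4)/(343*pi**3) + 48*cos(7*pi*x/4)/(49*pi**2); evaluating from 0 to 4: ∫_{0}^{4} (3*x**2 + 3*x) cos(7*pi*x/4) dx = (-432/(49*pi**2)) - (48/(49*pi**2)) = -480/(49*pi**2).
Hence a_7 = (1/2)·(-480/(49*pi**2)) = -240/(49*pi**2).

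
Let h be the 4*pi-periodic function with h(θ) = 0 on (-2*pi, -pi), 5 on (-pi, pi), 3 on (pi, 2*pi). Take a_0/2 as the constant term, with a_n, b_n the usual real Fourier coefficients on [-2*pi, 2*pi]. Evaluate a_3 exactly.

-7/(3*pi)

a_3 = (1/(2*pi)) ∫_{-2*pi}^{2*pi} h(θ) cos(3*θ/2) dθ.
Split the integral at the breakpoints.
∫_{-2*pi}^{-pi} (0) cos(3*θ/2) dθ = 0.
Directly, an antiderivative of (5) cos(3*θ/2) is 10*sin(3*θ/2)/3; evaluating from -pi to pi: ∫_{-pi}^{pi} (5) cos(3*θ/2) dθ = (-10/3) - (10/3) = -20/3.
Directly, an antiderivative of (3) cos(3*θ/2) is 2*sin(3*θ/2); evaluating from pi to 2*pi: ∫_{pi}^{2*pi} (3) cos(3*θ/2) dθ = (0) - (-2) = 2.
Summing the pieces and multiplying by (1/(2*pi)) gives a_3 = -7/(3*pi).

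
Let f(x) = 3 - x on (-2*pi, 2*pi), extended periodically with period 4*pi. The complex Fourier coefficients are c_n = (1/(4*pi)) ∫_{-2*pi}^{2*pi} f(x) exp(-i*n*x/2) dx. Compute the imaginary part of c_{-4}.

Since f is real-valued, Im(c_{-4}) = -(1/(4*pi)) ∫_{-2*pi}^{2*pi} f(x) sin(-2*x) dx = b_{4}/2.
Integrating by parts (boundary term plus one more integral), an antiderivative of (3 - x) sin(-2*x) is -x*cos(2*x)/2 + sin(2*x)/4 + 3*cos(2*x)/2; evaluating from -2*pi to 2*pi: ∫_{-2*pi}^{2*pi} (3 - x) sin(-2*x) dx = (3/2 - pi) - (3/2 + pi) = -2*pi.
Hence Im(c_{-4}) = (-1/(4*pi))·(-2*pi) = 1/2.

1/2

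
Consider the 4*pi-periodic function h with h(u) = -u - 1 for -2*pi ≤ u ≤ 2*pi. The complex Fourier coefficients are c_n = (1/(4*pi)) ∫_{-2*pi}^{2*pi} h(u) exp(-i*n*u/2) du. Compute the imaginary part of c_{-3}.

-2/3

Since h is real-valued, Im(c_{-3}) = -(1/(4*pi)) ∫_{-2*pi}^{2*pi} h(u) sin(-3*u/2) du = b_{3}/2.
Integrating by parts (boundary term plus one more integral), an antiderivative of (-u - 1) sin(-3*u/2) is -2*u*cos(3*u/2)/3 + 4*sin(3*u/2)/9 - 2*cos(3*u/2)/3; evaluating from -2*pi to 2*pi: ∫_{-2*pi}^{2*pi} (-u - 1) sin(-3*u/2) du = (2/3 + 4*pi/3) - (2/3 - 4*pi/3) = 8*pi/3.
Hence Im(c_{-3}) = (-1/(4*pi))·(8*pi/3) = -2/3.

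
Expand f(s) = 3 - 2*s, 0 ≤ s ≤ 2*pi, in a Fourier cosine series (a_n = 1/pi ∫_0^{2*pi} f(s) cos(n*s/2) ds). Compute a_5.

16/(25*pi)

a_5 = 1/pi ∫_0^{2*pi} (3 - 2*s) cos(5*s/2) ds.
Integrating by parts (boundary term plus one more integral), an antiderivative of (3 - 2*s) cos(5*s/2) is -4*s*sin(5*s/2)/5 + 6*sin(5*s/2)/5 - 8*cos(5*s/2)/25; evaluating from 0 to 2*pi: ∫_{0}^{2*pi} (3 - 2*s) cos(5*s/2) ds = (8/25) - (-8/25) = 16/25.
Hence a_5 = (1/pi)·(16/25) = 16/(25*pi).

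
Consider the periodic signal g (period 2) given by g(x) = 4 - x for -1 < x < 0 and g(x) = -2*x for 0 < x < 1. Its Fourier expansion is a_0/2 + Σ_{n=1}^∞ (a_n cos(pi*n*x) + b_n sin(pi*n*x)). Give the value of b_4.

3/(4*pi)

b_4 = ∫_{-1}^{1} g(x) sin(4*pi*x) dx.
Split the integral at the breakpoints.
Integrating by parts (boundary term plus one more integral), an antiderivative of (4 - x) sin(4*pi*x) is x*cos(4*pi*x)/(4*pi) - sin(4*pi*x)/(16*pi**2) - cos(4*pi*x)/pi; evaluating from -1 to 0: ∫_{-1}^{0} (4 - x) sin(4*pi*x) dx = (-1/pi) - (-5/(4*pi)) = 1/(4*pi).
Integrating by parts (boundary term plus one more integral), an antiderivative of (-2*x) sin(4*pi*x) is x*cos(4*pi*x)/(2*pi) - sin(4*pi*x)/(8*pi**2); evaluating from 0 to 1: ∫_{0}^{1} (-2*x) sin(4*pi*x) dx = (1/(2*pi)) - (0) = 1/(2*pi).
Summing the pieces gives b_4 = 3/(4*pi).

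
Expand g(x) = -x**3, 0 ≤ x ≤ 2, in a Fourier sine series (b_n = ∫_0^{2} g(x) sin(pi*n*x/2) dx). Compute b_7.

b_7 = ∫_0^{2} (-x**3) sin(7*pi*x/2) dx.
Integrating by parts three times (tabular method), an antiderivative of (-x**3) sin(7*pi*x/2) is 2*x**3*cos(7*pi*x/2)/(7*pi) - 12*x**2*sin(7*pi*x/2)/(49*pi**2) - 48*x*cos(7*pi*x/2)/(343*pi**3) + 96*sin(7*pi*x/2)/(2401*pi**4); evaluating from 0 to 2: ∫_{0}^{2} (-x**3) sin(7*pi*x/2) dx = (16*(6 - 49*pi**2)/(343*pi**3)) - (0) = 16*(6 - 49*pi**2)/(343*pi**3).
Hence b_7 = 16*(6 - 49*pi**2)/(343*pi**3).

16*(6 - 49*pi**2)/(343*pi**3)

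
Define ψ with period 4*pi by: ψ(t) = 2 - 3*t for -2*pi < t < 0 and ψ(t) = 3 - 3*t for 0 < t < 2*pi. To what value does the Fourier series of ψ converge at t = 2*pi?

At t = 2*pi the one-sided limits are ψ(2*pi^-) = 3 - 6*pi and ψ(2*pi^+) = 2 + 6*pi.
By Dirichlet's theorem the series converges to their average, [(3 - 6*pi) + (2 + 6*pi)]/2 = 5/2.

5/2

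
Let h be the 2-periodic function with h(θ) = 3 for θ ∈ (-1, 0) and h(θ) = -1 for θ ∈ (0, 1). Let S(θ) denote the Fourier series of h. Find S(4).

θ = 4 differs from θ = 0 by 2 full period(s), and the series is 2-periodic.
At θ = 0 the one-sided limits are h(0^-) = 3 and h(0^+) = -1.
By Dirichlet's theorem the series converges to their average, [(3) + (-1)]/2 = 1.

1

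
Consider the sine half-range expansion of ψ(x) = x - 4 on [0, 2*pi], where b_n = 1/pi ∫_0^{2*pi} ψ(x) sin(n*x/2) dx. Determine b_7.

b_7 = 1/pi ∫_0^{2*pi} (x - 4) sin(7*x/2) dx.
Integrating by parts (boundary term plus one more integral), an antiderivative of (x - 4) sin(7*x/2) is -2*x*cos(7*x/2)/7 + 4*sin(7*x/2)/49 + 8*cos(7*x/2)/7; evaluating from 0 to 2*pi: ∫_{0}^{2*pi} (x - 4) sin(7*x/2) dx = (-8/7 + 4*pi/7) - (8/7) = -16/7 + 4*pi/7.
Hence b_7 = (1/pi)·(-16/7 + 4*pi/7) = 4*(-4 + pi)/(7*pi).

4*(-4 + pi)/(7*pi)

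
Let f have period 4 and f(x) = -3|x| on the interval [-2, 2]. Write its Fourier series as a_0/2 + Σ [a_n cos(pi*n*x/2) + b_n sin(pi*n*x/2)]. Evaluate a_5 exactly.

a_5 = 1/2 ∫_{-2}^{2} f(x) cos(5*pi*x/2) dx.
f is even and cos(5*pi*x/2) is even, so the integrand is even and a_5 = ∫_0^{2} f(x) cos(5*pi*x/2) dx.
Integrating by parts (boundary term plus one more integral), an antiderivative of (-3*x) cos(5*pi*x/2) is -6*x*sin(5*pi*x/2)/(5*pi) - 12*cos(5*pi*x/2)/(25*pi**2); evaluating from 0 to 2: ∫_{0}^{2} (-3*x) cos(5*pi*x/2) dx = (12/(25*pi**2)) - (-12/(25*pi**2)) = 24/(25*pi**2).
Hence a_5 = 24/(25*pi**2).

24/(25*pi**2)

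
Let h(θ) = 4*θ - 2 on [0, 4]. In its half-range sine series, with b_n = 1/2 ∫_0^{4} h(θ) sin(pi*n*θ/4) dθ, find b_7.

24/(7*pi)

b_7 = 1/2 ∫_0^{4} (4*θ - 2) sin(7*pi*θ/4) dθ.
Integrating by parts (boundary term plus one more integral), an antiderivative of (4*θ - 2) sin(7*pi*θ/4) is -16*θ*cos(7*pi*θ/4)/(7*pi) + 64*sin(7*pi*θ/4)/(49*pi**2) + 8*cos(7*pi*θ/4)/(7*pi); evaluating from 0 to 4: ∫_{0}^{4} (4*θ - 2) sin(7*pi*θ/4) dθ = (8/pi) - (8/(7*pi)) = 48/(7*pi).
Hence b_7 = (1/2)·(48/(7*pi)) = 24/(7*pi).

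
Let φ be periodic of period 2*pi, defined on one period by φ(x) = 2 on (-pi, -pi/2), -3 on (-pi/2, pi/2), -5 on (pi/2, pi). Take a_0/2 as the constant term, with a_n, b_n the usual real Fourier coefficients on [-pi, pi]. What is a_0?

-9/2

a_0 = 1/pi ∫_{-pi}^{pi} φ(x) dx = 1/pi · (-9*pi/2) = -9/2.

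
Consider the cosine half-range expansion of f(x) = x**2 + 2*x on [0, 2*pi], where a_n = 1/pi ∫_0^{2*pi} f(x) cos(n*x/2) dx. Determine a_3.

16*(-pi - 1)/(9*pi)

a_3 = 1/pi ∫_0^{2*pi} (x**2 + 2*x) cos(3*x/2) dx.
Integrating by parts twice (tabular method), an antiderivative of (x**2 + 2*x) cos(3*x/2) is 2*x**2*sin(3*x/2)/3 + 4*x*sin(3*x/2)/3 + 8*x*cos(3*x/2)/9 - 16*sin(3*x/2)/27 + 8*cos(3*x/2)/9; evaluating from 0 to 2*pi: ∫_{0}^{2*pi} (x**2 + 2*x) cos(3*x/2) dx = (-16*pi/9 - 8/9) - (8/9) = -16*pi/9 - 16/9.
Hence a_3 = (1/pi)·(-16*pi/9 - 16/9) = 16*(-pi - 1)/(9*pi).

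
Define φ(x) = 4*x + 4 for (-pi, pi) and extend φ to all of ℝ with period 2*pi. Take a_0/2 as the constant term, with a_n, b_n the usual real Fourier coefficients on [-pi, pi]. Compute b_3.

8/3

b_3 = 1/pi ∫_{-pi}^{pi} φ(x) sin(3*x) dx.
Integrating by parts (boundary term plus one more integral), an antiderivative of (4*x + 4) sin(3*x) is -4*x*cos(3*x)/3 + 4*sin(3*x)/9 - 4*cos(3*x)/3; evaluating from -pi to pi: ∫_{-pi}^{pi} (4*x + 4) sin(3*x) dx = (4/3 + 4*pi/3) - (4/3 - 4*pi/3) = 8*pi/3.
Hence b_3 = (1/pi)·(8*pi/3) = 8/3.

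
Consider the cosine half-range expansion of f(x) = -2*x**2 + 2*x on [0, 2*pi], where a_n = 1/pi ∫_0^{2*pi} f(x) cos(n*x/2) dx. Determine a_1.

32 - 16/pi

a_1 = 1/pi ∫_0^{2*pi} (-2*x**2 + 2*x) cos(x/2) dx.
Integrating by parts twice (tabular method), an antiderivative of (-2*x**2 + 2*x) cos(x/2) is -4*x**2*sin(x/2) + 4*x*sin(x/2) - 16*x*cos(x/2) + 32*sin(x/2) + 8*cos(x/2); evaluating from 0 to 2*pi: ∫_{0}^{2*pi} (-2*x**2 + 2*x) cos(x/2) dx = (-8 + 32*pi) - (8) = -16 + 32*pi.
Hence a_1 = (1/pi)·(-16 + 32*pi) = 32 - 16/pi.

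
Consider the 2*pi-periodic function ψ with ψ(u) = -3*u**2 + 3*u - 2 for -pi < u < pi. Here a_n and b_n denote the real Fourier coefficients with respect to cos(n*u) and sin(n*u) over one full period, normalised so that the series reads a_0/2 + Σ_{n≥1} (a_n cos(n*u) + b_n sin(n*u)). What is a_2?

a_2 = 1/pi ∫_{-pi}^{pi} ψ(u) cos(2*u) du.
Integrating by parts twice (tabular method), an antiderivative of (-3*u**2 + 3*u - 2) cos(2*u) is -3*u**2*sin(2*u)/2 + 3*u*sin(2*u)/2 - 3*u*cos(2*u)/2 - sin(2*u)/4 + 3*cos(2*u)/4; evaluating from -pi to pi: ∫_{-pi}^{pi} (-3*u**2 + 3*u - 2) cos(2*u) du = (3/4 - 3*pi/2) - (3/4 + 3*pi/2) = -3*pi.
Hence a_2 = (1/pi)·(-3*pi) = -3.

-3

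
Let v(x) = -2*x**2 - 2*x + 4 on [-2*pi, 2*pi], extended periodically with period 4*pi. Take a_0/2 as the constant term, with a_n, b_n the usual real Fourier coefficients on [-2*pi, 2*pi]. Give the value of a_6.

-8/9

a_6 = (1/(2*pi)) ∫_{-2*pi}^{2*pi} v(x) cos(3*x) dx.
Integrating by parts twice (tabular method), an antiderivative of (-2*x**2 - 2*x + 4) cos(3*x) is -2*x**2*sin(3*x)/3 - 2*x*sin(3*x)/3 - 4*x*cos(3*x)/9 + 40*sin(3*x)/27 - 2*cos(3*x)/9; evaluating from -2*pi to 2*pi: ∫_{-2*pi}^{2*pi} (-2*x**2 - 2*x + 4) cos(3*x) dx = (-8*pi/9 - 2/9) - (-2/9 + 8*pi/9) = -16*pi/9.
Hence a_6 = (1/(2*pi))·(-16*pi/9) = -8/9.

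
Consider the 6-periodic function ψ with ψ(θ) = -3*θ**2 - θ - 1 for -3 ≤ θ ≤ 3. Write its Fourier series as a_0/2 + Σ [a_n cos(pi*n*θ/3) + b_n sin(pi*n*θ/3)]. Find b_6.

1/pi

b_6 = 1/3 ∫_{-3}^{3} ψ(θ) sin(2*pi*θ) dθ.
Integrating by parts twice (tabular method), an antiderivative of (-3*θ**2 - θ - 1) sin(2*pi*θ) is 3*θ**2*cos(2*pi*θ)/(2*pi) - 3*θ*sin(2*pi*θ)/(2*pi**2) + θ*cos(2*pi*θ)/(2*pi) - sin(2*pi*θ)/(4*pi**2) - 3*cos(2*pi*θ)/(4*pi**3) + cos(2*pi*θ)/(2*pi); evaluating from -3 to 3: ∫_{-3}^{3} (-3*θ**2 - θ - 1) sin(2*pi*θ) dθ = ((-3 + 62*pi**2)/(4*pi**3)) - ((-3 + 50*pi**2)/(4*pi**3)) = 3/pi.
Hence b_6 = (1/3)·(3/pi) = 1/pi.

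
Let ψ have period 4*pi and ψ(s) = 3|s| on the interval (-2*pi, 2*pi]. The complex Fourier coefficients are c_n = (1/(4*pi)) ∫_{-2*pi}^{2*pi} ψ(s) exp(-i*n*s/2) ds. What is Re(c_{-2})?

Since ψ is real-valued, Re(c_{-2}) = (1/(4*pi)) ∫_{-2*pi}^{2*pi} ψ(s) cos(-s) ds = a_{2}/2.
ψ is even and cos(-s) is even, so the integrand is even: ∫_{-2*pi}^{2*pi} ψ(s) cos(-s) ds = 2∫_0^{2*pi} ψ(s) cos(-s) ds.
Integrating by parts (boundary term plus one more integral), an antiderivative of (3*s) cos(-s) is 3*s*sin(s) + 3*cos(s); evaluating from 0 to 2*pi: ∫_{0}^{2*pi} (3*s) cos(-s) ds = (3) - (3) = 0.
So ∫_{-2*pi}^{2*pi} ψ(s) cos(-s) ds = 0.
Hence Re(c_{-2}) = (1/(4*pi))·(0) = 0.

0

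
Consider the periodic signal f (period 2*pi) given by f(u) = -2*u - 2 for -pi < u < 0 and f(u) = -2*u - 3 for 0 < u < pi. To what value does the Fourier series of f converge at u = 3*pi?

u = 3*pi differs from u = -pi by 2 full period(s), and the series is 2*pi-periodic.
At u = -pi the one-sided limits are f(-pi^-) = -2*pi - 3 and f(-pi^+) = -2 + 2*pi.
By Dirichlet's theorem the series converges to their average, [(-2*pi - 3) + (-2 + 2*pi)]/2 = -5/2.

-5/2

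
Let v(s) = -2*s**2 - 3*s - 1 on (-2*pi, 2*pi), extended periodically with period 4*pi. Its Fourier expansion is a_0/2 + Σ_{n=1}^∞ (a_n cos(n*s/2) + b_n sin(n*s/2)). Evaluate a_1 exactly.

32

a_1 = (1/(2*pi)) ∫_{-2*pi}^{2*pi} v(s) cos(s/2) ds.
Integrating by parts twice (tabular method), an antiderivative of (-2*s**2 - 3*s - 1) cos(s/2) is -4*s**2*sin(s/2) - 6*s*sin(s/2) - 16*s*cos(s/2) + 30*sin(s/2) - 12*cos(s/2); evaluating from -2*pi to 2*pi: ∫_{-2*pi}^{2*pi} (-2*s**2 - 3*s - 1) cos(s/2) ds = (12 + 32*pi) - (12 - 32*pi) = 64*pi.
Hence a_1 = (1/(2*pi))·(64*pi) = 32.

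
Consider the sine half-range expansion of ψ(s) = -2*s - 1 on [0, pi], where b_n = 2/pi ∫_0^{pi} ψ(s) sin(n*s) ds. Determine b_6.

2/3

b_6 = 2/pi ∫_0^{pi} (-2*s - 1) sin(6*s) ds.
Integrating by parts (boundary term plus one more integral), an antiderivative of (-2*s - 1) sin(6*s) is s*cos(6*s)/3 - sin(6*s)/18 + cos(6*s)/6; evaluating from 0 to pi: ∫_{0}^{pi} (-2*s - 1) sin(6*s) ds = (1/6 + pi/3) - (1/6) = pi/3.
Hence b_6 = (2/pi)·(pi/3) = 2/3.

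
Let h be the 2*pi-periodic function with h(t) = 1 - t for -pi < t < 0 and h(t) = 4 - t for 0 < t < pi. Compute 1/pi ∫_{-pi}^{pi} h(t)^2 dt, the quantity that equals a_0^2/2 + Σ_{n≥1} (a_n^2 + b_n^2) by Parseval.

1/pi ∫_{-pi}^{pi} h(t)^2 dt = 1/pi · (pi*(-9*pi + 2*pi**2 + 51)/3) = -3*pi + 2*pi**2/3 + 17.

-3*pi + 2*pi**2/3 + 17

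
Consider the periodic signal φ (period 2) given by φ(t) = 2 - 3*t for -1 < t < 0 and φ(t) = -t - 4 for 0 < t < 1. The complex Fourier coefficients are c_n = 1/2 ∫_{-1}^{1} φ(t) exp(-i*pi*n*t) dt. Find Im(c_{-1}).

-8/pi

Since φ is real-valued, Im(c_{-1}) = -1/2 ∫_{-1}^{1} φ(t) sin(-pi*t) dt = b_{1}/2.
Split the integral at the breakpoints.
Integrating by parts (boundary term plus one more integral), an antiderivative of (2 - 3*t) sin(-pi*t) is -3*t*cos(pi*t)/pi + 3*sin(pi*t)/pi**2 + 2*cos(pi*t)/pi; evaluating from -1 to 0: ∫_{-1}^{0} (2 - 3*t) sin(-pi*t) dt = (2/pi) - (-5/pi) = 7/pi.
Integrating by parts (boundary term plus one more integral), an antiderivative of (-t - 4) sin(-pi*t) is -t*cos(pi*t)/pi + sin(pi*t)/pi**2 - 4*cos(pi*t)/pi; evaluating from 0 to 1: ∫_{0}^{1} (-t - 4) sin(-pi*t) dt = (5/pi) - (-4/pi) = 9/pi.
So ∫_{-1}^{1} φ(t) sin(-pi*t) dt = 16/pi.
Hence Im(c_{-1}) = (-1/2)·(16/pi) = -8/pi.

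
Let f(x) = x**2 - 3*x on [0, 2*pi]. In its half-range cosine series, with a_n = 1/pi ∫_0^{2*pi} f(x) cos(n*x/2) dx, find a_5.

a_5 = 1/pi ∫_0^{2*pi} (x**2 - 3*x) cos(5*x/2) dx.
Integrating by parts twice (tabular method), an antiderivative of (x**2 - 3*x) cos(5*x/2) is 2*x**2*sin(5*x/2)/5 - 6*x*sin(5*x/2)/5 + 8*x*cos(5*x/2)/25 - 16*sin(5*x/2)/125 - 12*cos(5*x/2)/25; evaluating from 0 to 2*pi: ∫_{0}^{2*pi} (x**2 - 3*x) cos(5*x/2) dx = (12/25 - 16*pi/25) - (-12/25) = 24/25 - 16*pi/25.
Hence a_5 = (1/pi)·(24/25 - 16*pi/25) = 8*(3 - 2*pi)/(25*pi).

8*(3 - 2*pi)/(25*pi)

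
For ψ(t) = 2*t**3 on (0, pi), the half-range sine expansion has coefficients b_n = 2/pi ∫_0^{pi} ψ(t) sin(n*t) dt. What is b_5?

-24/125 + 4*pi**2/5

b_5 = 2/pi ∫_0^{pi} (2*t**3) sin(5*t) dt.
Integrating by parts three times (tabular method), an antiderivative of (2*t**3) sin(5*t) is -2*t**3*cos(5*t)/5 + 6*t**2*sin(5*t)/25 + 12*t*cos(5*t)/125 - 12*sin(5*t)/625; evaluating from 0 to pi: ∫_{0}^{pi} (2*t**3) sin(5*t) dt = (2*pi*(-6 + 25*pi**2)/125) - (0) = 2*pi*(-6 + 25*pi**2)/125.
Hence b_5 = (2/pi)·(2*pi*(-6 + 25*pi**2)/125) = -24/125 + 4*pi**2/5.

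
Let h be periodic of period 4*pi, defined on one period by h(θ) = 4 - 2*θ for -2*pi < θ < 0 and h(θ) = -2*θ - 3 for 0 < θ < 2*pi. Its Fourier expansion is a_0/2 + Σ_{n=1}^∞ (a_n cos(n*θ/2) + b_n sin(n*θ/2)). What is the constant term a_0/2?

a_0 = (1/(2*pi)) ∫_{-2*pi}^{2*pi} h(θ) dθ = (1/(2*pi)) · (2*pi) = 1.
So the constant term a_0/2 = 1/2.

1/2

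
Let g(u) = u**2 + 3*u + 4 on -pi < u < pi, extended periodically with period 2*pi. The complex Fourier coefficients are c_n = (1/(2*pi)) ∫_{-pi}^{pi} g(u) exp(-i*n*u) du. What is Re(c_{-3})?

Since g is real-valued, Re(c_{-3}) = (1/(2*pi)) ∫_{-pi}^{pi} g(u) cos(-3*u) du = a_{3}/2.
Integrating by parts twice (tabular method), an antiderivative of (u**2 + 3*u + 4) cos(-3*u) is u**2*sin(3*u)/3 + u*sin(3*u) + 2*u*cos(3*u)/9 + 34*sin(3*u)/27 + cos(3*u)/3; evaluating from -pi to pi: ∫_{-pi}^{pi} (u**2 + 3*u + 4) cos(-3*u) du = (-2*pi/9 - 1/3) - (-1/3 + 2*pi/9) = -4*pi/9.
Hence Re(c_{-3}) = (1/(2*pi))·(-4*pi/9) = -2/9.

-2/9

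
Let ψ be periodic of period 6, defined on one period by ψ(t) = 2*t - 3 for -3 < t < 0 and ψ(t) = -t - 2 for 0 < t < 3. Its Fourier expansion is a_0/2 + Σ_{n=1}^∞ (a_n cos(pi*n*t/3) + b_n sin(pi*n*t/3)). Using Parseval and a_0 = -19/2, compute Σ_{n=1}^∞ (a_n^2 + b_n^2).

55/8

Parseval: a_0^2/2 + Σ_{n≥1} (a_n^2+b_n^2) = 1/3 ∫_{-3}^{3} ψ(t)^2 dt = 52.
Subtract a_0^2/2 = 361/8: Σ (a_n^2+b_n^2) = 55/8.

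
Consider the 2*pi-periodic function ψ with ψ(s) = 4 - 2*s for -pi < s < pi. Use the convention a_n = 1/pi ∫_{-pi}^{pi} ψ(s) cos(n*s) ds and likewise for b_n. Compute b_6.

b_6 = 1/pi ∫_{-pi}^{pi} ψ(s) sin(6*s) ds.
Integrating by parts (boundary term plus one more integral), an antiderivative of (4 - 2*s) sin(6*s) is s*cos(6*s)/3 - sin(6*s)/18 - 2*cos(6*s)/3; evaluating from -pi to pi: ∫_{-pi}^{pi} (4 - 2*s) sin(6*s) ds = (-2/3 + pi/3) - (-pi/3 - 2/3) = 2*pi/3.
Hence b_6 = (1/pi)·(2*pi/3) = 2/3.

2/3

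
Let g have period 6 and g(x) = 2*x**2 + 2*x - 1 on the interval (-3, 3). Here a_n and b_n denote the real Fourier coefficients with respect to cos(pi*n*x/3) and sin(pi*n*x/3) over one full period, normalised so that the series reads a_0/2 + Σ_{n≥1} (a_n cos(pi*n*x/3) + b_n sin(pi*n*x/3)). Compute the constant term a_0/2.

a_0 = 1/3 ∫_{-3}^{3} g(x) dx = 1/3 · (30) = 10.
So the constant term a_0/2 = 5.

5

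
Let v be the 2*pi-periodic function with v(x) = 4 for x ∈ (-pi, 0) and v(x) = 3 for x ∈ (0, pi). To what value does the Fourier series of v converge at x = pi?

x = pi differs from x = -pi by 1 full period(s), and the series is 2*pi-periodic.
At x = -pi the one-sided limits are v(-pi^-) = 3 and v(-pi^+) = 4.
By Dirichlet's theorem the series converges to their average, [(3) + (4)]/2 = 7/2.

7/2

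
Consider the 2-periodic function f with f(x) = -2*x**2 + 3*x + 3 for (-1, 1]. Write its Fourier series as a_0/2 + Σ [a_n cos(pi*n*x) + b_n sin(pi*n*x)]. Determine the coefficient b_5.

6/(5*pi)

b_5 = ∫_{-1}^{1} f(x) sin(5*pi*x) dx.
Integrating by parts twice (tabular method), an antiderivative of (-2*x**2 + 3*x + 3) sin(5*pi*x) is 2*x**2*cos(5*pi*x)/(5*pi) - 4*x*sin(5*pi*x)/(25*pi**2) - 3*x*cos(5*pi*x)/(5*pi) + 3*sin(5*pi*x)/(25*pi**2) - 3*cos(5*pi*x)/(5*pi) - 4*cos(5*pi*x)/(125*pi**3); evaluating from -1 to 1: ∫_{-1}^{1} (-2*x**2 + 3*x + 3) sin(5*pi*x) dx = (4*(1 + 25*pi**2)/(125*pi**3)) - (2*(2 - 25*pi**2)/(125*pi**3)) = 6/(5*pi).
Hence b_5 = 6/(5*pi).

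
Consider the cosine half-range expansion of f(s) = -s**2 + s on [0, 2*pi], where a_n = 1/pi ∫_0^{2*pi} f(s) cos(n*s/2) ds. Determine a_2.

-4

a_2 = 1/pi ∫_0^{2*pi} (-s**2 + s) cos(s) ds.
Integrating by parts twice (tabular method), an antiderivative of (-s**2 + s) cos(s) is -s**2*sin(s) + s*sin(s) - 2*s*cos(s) + 2*sin(s) + cos(s); evaluating from 0 to 2*pi: ∫_{0}^{2*pi} (-s**2 + s) cos(s) ds = (1 - 4*pi) - (1) = -4*pi.
Hence a_2 = (1/pi)·(-4*pi) = -4.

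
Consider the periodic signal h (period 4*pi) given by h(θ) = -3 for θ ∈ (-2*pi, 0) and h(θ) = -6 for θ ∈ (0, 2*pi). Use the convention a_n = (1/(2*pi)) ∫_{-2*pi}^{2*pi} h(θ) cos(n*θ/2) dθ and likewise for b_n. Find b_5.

-6/(5*pi)

b_5 = (1/(2*pi)) ∫_{-2*pi}^{2*pi} h(θ) sin(5*θ/2) dθ.
Split the integral at the breakpoints.
Directly, an antiderivative of (-3) sin(5*θ/2) is 6*cos(5*θ/2)/5; evaluating from -2*pi to 0: ∫_{-2*pi}^{0} (-3) sin(5*θ/2) dθ = (6/5) - (-6/5) = 12/5.
Directly, an antiderivative of (-6) sin(5*θ/2) is 12*cos(5*θ/2)/5; evaluating from 0 to 2*pi: ∫_{0}^{2*pi} (-6) sin(5*θ/2) dθ = (-12/5) - (12/5) = -24/5.
Summing the pieces and multiplying by (1/(2*pi)) gives b_5 = -6/(5*pi).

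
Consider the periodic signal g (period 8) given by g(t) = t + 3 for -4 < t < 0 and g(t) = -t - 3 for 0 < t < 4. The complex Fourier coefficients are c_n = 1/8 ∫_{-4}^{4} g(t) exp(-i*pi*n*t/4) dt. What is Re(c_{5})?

8/(25*pi**2)

Since g is real-valued, Re(c_{5}) = 1/8 ∫_{-4}^{4} g(t) cos(5*pi*t/4) dt = a_{5}/2.
Split the integral at the breakpoints.
Integrating by parts (boundary term plus one more integral), an antiderivative of (t + 3) cos(5*pi*t/4) is 4*t*sin(5*pi*t/4)/(5*pi) + 12*sin(5*pi*t/4)/(5*pi) + 16*cos(5*pi*t/4)/(25*pi**2); evaluating from -4 to 0: ∫_{-4}^{0} (t + 3) cos(5*pi*t/4) dt = (16/(25*pi**2)) - (-16/(25*pi**2)) = 32/(25*pi**2).
Integrating by parts (boundary term plus one more integral), an antiderivative of (-t - 3) cos(5*pi*t/4) is -4*t*sin(5*pi*t/4)/(5*pi) - 12*sin(5*pi*t/4)/(5*pi) - 16*cos(5*pi*t/4)/(25*pi**2); evaluating from 0 to 4: ∫_{0}^{4} (-t - 3) cos(5*pi*t/4) dt = (16/(25*pi**2)) - (-16/(25*pi**2)) = 32/(25*pi**2).
So ∫_{-4}^{4} g(t) cos(5*pi*t/4) dt = 64/(25*pi**2).
Hence Re(c_{5}) = (1/8)·(64/(25*pi**2)) = 8/(25*pi**2).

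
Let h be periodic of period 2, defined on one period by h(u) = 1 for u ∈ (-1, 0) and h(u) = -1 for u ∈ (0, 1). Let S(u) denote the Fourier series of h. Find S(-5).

u = -5 differs from u = -1 by -2 full period(s), and the series is 2-periodic.
At u = -1 the one-sided limits are h(-1^-) = -1 and h(-1^+) = 1.
By Dirichlet's theorem the series converges to their average, [(-1) + (1)]/2 = 0.

0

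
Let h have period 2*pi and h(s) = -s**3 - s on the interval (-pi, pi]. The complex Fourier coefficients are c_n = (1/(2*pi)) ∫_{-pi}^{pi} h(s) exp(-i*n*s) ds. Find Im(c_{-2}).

Since h is real-valued, Im(c_{-2}) = -(1/(2*pi)) ∫_{-pi}^{pi} h(s) sin(-2*s) ds = b_{2}/2.
h is odd and sin(-2*s) is odd, so the integrand is even: ∫_{-pi}^{pi} h(s) sin(-2*s) ds = 2∫_0^{pi} h(s) sin(-2*s) ds.
Integrating by parts three times (tabular method), an antiderivative of (-s**3 - s) sin(-2*s) is -s**3*cos(2*s)/2 + 3*s**2*sin(2*s)/4 + s*cos(2*s)/4 - sin(2*s)/8; evaluating from 0 to pi: ∫_{0}^{pi} (-s**3 - s) sin(-2*s) ds = (-pi**3/2 + pi/4) - (0) = -pi**3/2 + pi/4.
So ∫_{-pi}^{pi} h(s) sin(-2*s) ds = -pi**3 + pi/2.
Hence Im(c_{-2}) = (-1/(2*pi))·(-pi**3 + pi/2) = -1/4 + pi**2/2.

-1/4 + pi**2/2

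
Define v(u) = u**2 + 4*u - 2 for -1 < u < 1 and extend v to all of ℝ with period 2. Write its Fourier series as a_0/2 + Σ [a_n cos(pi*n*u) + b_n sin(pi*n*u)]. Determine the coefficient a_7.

a_7 = ∫_{-1}^{1} v(u) cos(7*pi*u) du.
Integrating by parts twice (tabular method), an antiderivative of (u**2 + 4*u - 2) cos(7*pi*u) is u**2*sin(7*pi*u)/(7*pi) + 4*u*sin(7*pi*u)/(7*pi) + 2*u*cos(7*pi*u)/(49*pi**2) - 2*sin(7*pi*u)/(7*pi) - 2*sin(7*pi*u)/(343*pi**3) + 4*cos(7*pi*u)/(49*pi**2); evaluating from -1 to 1: ∫_{-1}^{1} (u**2 + 4*u - 2) cos(7*pi*u) du = (-6/(49*pi**2)) - (-2/(49*pi**2)) = -4/(49*pi**2).
Hence a_7 = -4/(49*pi**2).

-4/(49*pi**2)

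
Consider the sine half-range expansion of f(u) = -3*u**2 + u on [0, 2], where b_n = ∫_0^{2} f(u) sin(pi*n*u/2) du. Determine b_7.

b_7 = ∫_0^{2} (-3*u**2 + u) sin(7*pi*u/2) du.
Integrating by parts twice (tabular method), an antiderivative of (-3*u**2 + u) sin(7*pi*u/2) is 6*u**2*cos(7*pi*u/2)/(7*pi) - 24*u*sin(7*pi*u/2)/(49*pi**2) - 2*u*cos(7*pi*u/2)/(7*pi) + 4*sin(7*pi*u/2)/(49*pi**2) - 48*cos(7*pi*u/2)/(343*pi**3); evaluating from 0 to 2: ∫_{0}^{2} (-3*u**2 + u) sin(7*pi*u/2) du = (4*(12 - 245*pi**2)/(343*pi**3)) - (-48/(343*pi**3)) = 4*(24 - 245*pi**2)/(343*pi**3).
Hence b_7 = 4*(24 - 245*pi**2)/(343*pi**3).

4*(24 - 245*pi**2)/(343*pi**3)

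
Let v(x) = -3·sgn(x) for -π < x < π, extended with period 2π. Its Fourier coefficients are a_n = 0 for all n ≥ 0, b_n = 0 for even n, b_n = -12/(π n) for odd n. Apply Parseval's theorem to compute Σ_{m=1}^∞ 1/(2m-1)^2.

Parseval: Σ b_n^2 = (1/π) ∫_{-π}^{π} v(x)^2 dx = 18.
Only odd n contribute, with b_n^2 = 144/(π^2 n^2), so Σ_{m≥1} 1/(2m-1)^2 = π^2·(18)/144 = pi**2/8.

pi**2/8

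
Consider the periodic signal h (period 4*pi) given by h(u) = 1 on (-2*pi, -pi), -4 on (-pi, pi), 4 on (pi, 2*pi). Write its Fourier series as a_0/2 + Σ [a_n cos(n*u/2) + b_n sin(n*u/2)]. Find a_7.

13/(7*pi)

a_7 = (1/(2*pi)) ∫_{-2*pi}^{2*pi} h(u) cos(7*u/2) du.
Split the integral at the breakpoints.
Directly, an antiderivative of (1) cos(7*u/2) is 2*sin(7*u/2)/7; evaluating from -2*pi to -pi: ∫_{-2*pi}^{-pi} (1) cos(7*u/2) du = (2/7) - (0) = 2/7.
Directly, an antiderivative of (-4) cos(7*u/2) is -8*sin(7*u/2)/7; evaluating from -pi to pi: ∫_{-pi}^{pi} (-4) cos(7*u/2) du = (8/7) - (-8/7) = 16/7.
Directly, an antiderivative of (4) cos(7*u/2) is 8*sin(7*u/2)/7; evaluating from pi to 2*pi: ∫_{pi}^{2*pi} (4) cos(7*u/2) du = (0) - (-8/7) = 8/7.
Summing the pieces and multiplying by (1/(2*pi)) gives a_7 = 13/(7*pi).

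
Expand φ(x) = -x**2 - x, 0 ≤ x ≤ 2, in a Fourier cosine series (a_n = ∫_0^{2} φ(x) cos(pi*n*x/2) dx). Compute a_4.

-1/pi**2

a_4 = ∫_0^{2} (-x**2 - x) cos(2*pi*x) dx.
Integrating by parts twice (tabular method), an antiderivative of (-x**2 - x) cos(2*pi*x) is -x**2*sin(2*pi*x)/(2*pi) - x*sin(2*pi*x)/(2*pi) - x*cos(2*pi*x)/(2*pi**2) + sin(2*pi*x)/(4*pi**3) - cos(2*pi*x)/(4*pi**2); evaluating from 0 to 2: ∫_{0}^{2} (-x**2 - x) cos(2*pi*x) dx = (-5/(4*pi**2)) - (-1/(4*pi**2)) = -1/pi**2.
Hence a_4 = -1/pi**2.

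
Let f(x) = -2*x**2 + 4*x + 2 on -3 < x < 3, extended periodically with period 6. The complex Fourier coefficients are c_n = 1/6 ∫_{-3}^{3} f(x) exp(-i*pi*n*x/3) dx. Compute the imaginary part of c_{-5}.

Since f is real-valued, Im(c_{-5}) = -1/6 ∫_{-3}^{3} f(x) sin(-5*pi*x/3) dx = b_{5}/2.
Integrating by parts twice (tabular method), an antiderivative of (-2*x**2 + 4*x + 2) sin(-5*pi*x/3) is -6*x**2*cos(5*pi*x/3)/(5*pi) + 36*x*sin(5*pi*x/3)/(25*pi**2) + 12*x*cos(5*pi*x/3)/(5*pi) - 36*sin(5*pi*x/3)/(25*pi**2) + 108*cos(5*pi*x/3)/(125*pi**3) + 6*cos(5*pi*x/3)/(5*pi); evaluating from -3 to 3: ∫_{-3}^{3} (-2*x**2 + 4*x + 2) sin(-5*pi*x/3) dx = (12*(-9 + 25*pi**2)/(125*pi**3)) - (12*(-9 + 175*pi**2)/(125*pi**3)) = -72/(5*pi).
Hence Im(c_{-5}) = (-1/6)·(-72/(5*pi)) = 12/(5*pi).

12/(5*pi)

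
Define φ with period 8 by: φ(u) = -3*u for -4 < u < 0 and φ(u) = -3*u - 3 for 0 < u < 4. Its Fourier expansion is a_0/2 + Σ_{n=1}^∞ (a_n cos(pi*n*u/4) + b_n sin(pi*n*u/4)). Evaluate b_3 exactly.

b_3 = 1/4 ∫_{-4}^{4} φ(u) sin(3*pi*u/4) du.
Split the integral at the breakpoints.
Integrating by parts (boundary term plus one more integral), an antiderivative of (-3*u) sin(3*pi*u/4) is 4*u*cos(3*pi*u/4)/pi - 16*sin(3*pi*u/4)/(3*pi**2); evaluating from -4 to 0: ∫_{-4}^{0} (-3*u) sin(3*pi*u/4) du = (0) - (16/pi) = -16/pi.
Integrating by parts (boundary term plus one more integral), an antiderivative of (-3*u - 3) sin(3*pi*u/4) is 4*u*cos(3*pi*u/4)/pi - 16*sin(3*pi*u/4)/(3*pi**2) + 4*cos(3*pi*u/4)/pi; evaluating from 0 to 4: ∫_{0}^{4} (-3*u - 3) sin(3*pi*u/4) du = (-20/pi) - (4/pi) = -24/pi.
Summing the pieces and multiplying by (1/4) gives b_3 = -10/pi.

-10/pi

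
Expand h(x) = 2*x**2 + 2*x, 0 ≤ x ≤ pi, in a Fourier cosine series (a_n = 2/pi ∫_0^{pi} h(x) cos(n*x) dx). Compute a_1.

a_1 = 2/pi ∫_0^{pi} (2*x**2 + 2*x) cos(x) dx.
Integrating by parts twice (tabular method), an antiderivative of (2*x**2 + 2*x) cos(x) is 2*x**2*sin(x) + 2*x*sin(x) + 4*x*cos(x) - 4*sin(x) + 2*cos(x); evaluating from 0 to pi: ∫_{0}^{pi} (2*x**2 + 2*x) cos(x) dx = (-4*pi - 2) - (2) = -4*pi - 4.
Hence a_1 = (2/pi)·(-4*pi - 4) = -8 - 8/pi.

-8 - 8/pi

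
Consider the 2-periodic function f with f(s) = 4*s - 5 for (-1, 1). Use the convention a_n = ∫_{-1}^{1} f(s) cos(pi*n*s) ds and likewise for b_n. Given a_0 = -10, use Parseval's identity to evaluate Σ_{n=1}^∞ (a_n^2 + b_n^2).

Parseval: a_0^2/2 + Σ_{n≥1} (a_n^2+b_n^2) = ∫_{-1}^{1} f(s)^2 ds = 182/3.
Subtract a_0^2/2 = 50: Σ (a_n^2+b_n^2) = 32/3.

32/3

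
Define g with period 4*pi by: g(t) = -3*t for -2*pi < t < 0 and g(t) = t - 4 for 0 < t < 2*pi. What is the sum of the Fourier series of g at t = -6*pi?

-2 + 4*pi

t = -6*pi differs from t = 2*pi by -2 full period(s), and the series is 4*pi-periodic.
At t = 2*pi the one-sided limits are g(2*pi^-) = -4 + 2*pi and g(2*pi^+) = 6*pi.
By Dirichlet's theorem the series converges to their average, [(-4 + 2*pi) + (6*pi)]/2 = -2 + 4*pi.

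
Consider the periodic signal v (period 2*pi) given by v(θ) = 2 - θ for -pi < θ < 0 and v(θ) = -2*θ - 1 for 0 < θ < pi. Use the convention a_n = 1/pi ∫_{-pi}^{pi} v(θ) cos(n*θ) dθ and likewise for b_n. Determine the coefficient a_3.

a_3 = 1/pi ∫_{-pi}^{pi} v(θ) cos(3*θ) dθ.
Split the integral at the breakpoints.
Integrating by parts (boundary term plus one more integral), an antiderivative of (2 - θ) cos(3*θ) is -θ*sin(3*θ)/3 + 2*sin(3*θ)/3 - cos(3*θ)/9; evaluating from -pi to 0: ∫_{-pi}^{0} (2 - θ) cos(3*θ) dθ = (-1/9) - (1/9) = -2/9.
Integrating by parts (boundary term plus one more integral), an antiderivative of (-2*θ - 1) cos(3*θ) is -2*θ*sin(3*θ)/3 - sin(3*θ)/3 - 2*cos(3*θ)/9; evaluating from 0 to pi: ∫_{0}^{pi} (-2*θ - 1) cos(3*θ) dθ = (2/9) - (-2/9) = 4/9.
Summing the pieces and multiplying by (1/pi) gives a_3 = 2/(9*pi).

2/(9*pi)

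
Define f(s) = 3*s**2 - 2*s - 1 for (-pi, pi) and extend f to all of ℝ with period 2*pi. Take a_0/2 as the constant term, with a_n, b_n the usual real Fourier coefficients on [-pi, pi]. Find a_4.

3/4

a_4 = 1/pi ∫_{-pi}^{pi} f(s) cos(4*s) ds.
Integrating by parts twice (tabular method), an antiderivative of (3*s**2 - 2*s - 1) cos(4*s) is 3*s**2*sin(4*s)/4 - s*sin(4*s)/2 + 3*s*cos(4*s)/8 - 11*sin(4*s)/32 - cos(4*s)/8; evaluating from -pi to pi: ∫_{-pi}^{pi} (3*s**2 - 2*s - 1) cos(4*s) ds = (-1/8 + 3*pi/8) - (-3*pi/8 - 1/8) = 3*pi/4.
Hence a_4 = (1/pi)·(3*pi/4) = 3/4.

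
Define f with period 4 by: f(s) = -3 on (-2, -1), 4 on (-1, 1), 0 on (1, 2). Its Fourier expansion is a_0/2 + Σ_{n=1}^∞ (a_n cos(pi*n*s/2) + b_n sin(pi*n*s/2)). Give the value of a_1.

11/pi

a_1 = 1/2 ∫_{-2}^{2} f(s) cos(pi*s/2) ds.
Split the integral at the breakpoints.
Directly, an antiderivative of (-3) cos(pi*s/2) is -6*sin(pi*s/2)/pi; evaluating from -2 to -1: ∫_{-2}^{-1} (-3) cos(pi*s/2) ds = (6/pi) - (0) = 6/pi.
Directly, an antiderivative of (4) cos(pi*s/2) is 8*sin(pi*s/2)/pi; evaluating from -1 to 1: ∫_{-1}^{1} (4) cos(pi*s/2) ds = (8/pi) - (-8/pi) = 16/pi.
∫_{1}^{2} (0) cos(pi*s/2) ds = 0.
Summing the pieces and multiplying by (1/2) gives a_1 = 11/pi.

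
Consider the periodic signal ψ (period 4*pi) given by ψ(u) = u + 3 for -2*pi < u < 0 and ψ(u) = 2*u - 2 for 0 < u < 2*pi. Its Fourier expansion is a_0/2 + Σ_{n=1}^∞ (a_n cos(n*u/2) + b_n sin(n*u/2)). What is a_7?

-4/(49*pi)

a_7 = (1/(2*pi)) ∫_{-2*pi}^{2*pi} ψ(u) cos(7*u/2) du.
Split the integral at the breakpoints.
Integrating by parts (boundary term plus one more integral), an antiderivative of (u + 3) cos(7*u/2) is 2*u*sin(7*u/2)/7 + 6*sin(7*u/2)/7 + 4*cos(7*u/2)/49; evaluating from -2*pi to 0: ∫_{-2*pi}^{0} (u + 3) cos(7*u/2) du = (4/49) - (-4/49) = 8/49.
Integrating by parts (boundary term plus one more integral), an antiderivative of (2*u - 2) cos(7*u/2) is 4*u*sin(7*u/2)/7 - 4*sin(7*u/2)/7 + 8*cos(7*u/2)/49; evaluating from 0 to 2*pi: ∫_{0}^{2*pi} (2*u - 2) cos(7*u/2) du = (-8/49) - (8/49) = -16/49.
Summing the pieces and multiplying by (1/(2*pi)) gives a_7 = -4/(49*pi).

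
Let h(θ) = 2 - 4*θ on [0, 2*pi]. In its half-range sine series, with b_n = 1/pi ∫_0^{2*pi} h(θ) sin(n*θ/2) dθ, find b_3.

8*(1 - 2*pi)/(3*pi)

b_3 = 1/pi ∫_0^{2*pi} (2 - 4*θ) sin(3*θ/2) dθ.
Integrating by parts (boundary term plus one more integral), an antiderivative of (2 - 4*θ) sin(3*θ/2) is 8*θ*cos(3*θ/2)/3 - 16*sin(3*θ/2)/9 - 4*cos(3*θ/2)/3; evaluating from 0 to 2*pi: ∫_{0}^{2*pi} (2 - 4*θ) sin(3*θ/2) dθ = (4/3 - 16*pi/3) - (-4/3) = 8/3 - 16*pi/3.
Hence b_3 = (1/pi)·(8/3 - 16*pi/3) = 8*(1 - 2*pi)/(3*pi).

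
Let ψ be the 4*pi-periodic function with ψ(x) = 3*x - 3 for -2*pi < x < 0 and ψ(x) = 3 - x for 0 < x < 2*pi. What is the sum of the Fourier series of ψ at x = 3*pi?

-3*pi - 3

x = 3*pi differs from x = -pi by 1 full period(s), and the series is 4*pi-periodic.
ψ is continuous at x = -pi with value -3*pi - 3, so the series converges to -3*pi - 3 there.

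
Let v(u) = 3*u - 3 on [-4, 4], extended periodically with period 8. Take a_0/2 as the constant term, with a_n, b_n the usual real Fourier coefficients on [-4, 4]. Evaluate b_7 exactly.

24/(7*pi)

b_7 = 1/4 ∫_{-4}^{4} v(u) sin(7*pi*u/4) du.
Integrating by parts (boundary term plus one more integral), an antiderivative of (3*u - 3) sin(7*pi*u/4) is -12*u*cos(7*pi*u/4)/(7*pi) + 48*sin(7*pi*u/4)/(49*pi**2) + 12*cos(7*pi*u/4)/(7*pi); evaluating from -4 to 4: ∫_{-4}^{4} (3*u - 3) sin(7*pi*u/4) du = (36/(7*pi)) - (-60/(7*pi)) = 96/(7*pi).
Hence b_7 = (1/4)·(96/(7*pi)) = 24/(7*pi).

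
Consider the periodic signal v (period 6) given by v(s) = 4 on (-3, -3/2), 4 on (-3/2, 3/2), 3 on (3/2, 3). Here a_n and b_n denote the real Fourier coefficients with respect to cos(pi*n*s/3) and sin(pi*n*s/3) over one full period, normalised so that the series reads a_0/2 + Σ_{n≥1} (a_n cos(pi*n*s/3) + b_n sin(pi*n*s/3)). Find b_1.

b_1 = 1/3 ∫_{-3}^{3} v(s) sin(pi*s/3) ds.
Split the integral at the breakpoints.
Directly, an antiderivative of (4) sin(pi*s/3) is -12*cos(pi*s/3)/pi; evaluating from -3 to -3/2: ∫_{-3}^{-3/2} (4) sin(pi*s/3) ds = (0) - (12/pi) = -12/pi.
Directly, an antiderivative of (4) sin(pi*s/3) is -12*cos(pi*s/3)/pi; evaluating from -3/2 to 3/2: ∫_{-3/2}^{3/2} (4) sin(pi*s/3) ds = (0) - (0) = 0.
Directly, an antiderivative of (3) sin(pi*s/3) is -9*cos(pi*s/3)/pi; evaluating from 3/2 to 3: ∫_{3/2}^{3} (3) sin(pi*s/3) ds = (9/pi) - (0) = 9/pi.
Summing the pieces and multiplying by (1/3) gives b_1 = -1/pi.

-1/pi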